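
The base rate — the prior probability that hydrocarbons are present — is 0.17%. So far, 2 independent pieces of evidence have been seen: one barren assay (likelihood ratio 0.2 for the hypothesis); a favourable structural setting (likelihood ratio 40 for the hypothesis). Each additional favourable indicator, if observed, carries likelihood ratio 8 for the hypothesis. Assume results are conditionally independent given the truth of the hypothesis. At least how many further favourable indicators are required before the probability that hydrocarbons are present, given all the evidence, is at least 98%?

4

Prior odds = 0.0017/0.9983 = 17/9983.
Combined Bayes factor of the evidence already in hand = 0.2 × 40 = 8.
Odds after that evidence = (17/9983) × 8 = 136/9983.
Target odds = 0.98/0.02 = 49.
Need 8ⁿ ≥ 49 ÷ (136/9983) = 489167/136.
8³ = 512 falls short of 489167/136 but 8⁴ = 4096 reaches it, so n = 4.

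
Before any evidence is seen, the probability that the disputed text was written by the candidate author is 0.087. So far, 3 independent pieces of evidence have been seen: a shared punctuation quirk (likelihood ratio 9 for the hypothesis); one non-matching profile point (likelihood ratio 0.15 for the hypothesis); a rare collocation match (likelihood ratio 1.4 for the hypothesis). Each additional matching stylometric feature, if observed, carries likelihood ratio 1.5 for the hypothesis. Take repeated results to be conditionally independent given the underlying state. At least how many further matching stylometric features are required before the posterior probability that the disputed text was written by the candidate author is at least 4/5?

Prior odds = 0.087/0.913 = 87/913.
Combined Bayes factor of the evidence already in hand = 9 × 0.15 × 1.4 = 1.89.
Odds after that evidence = (87/913) × 1.89 = 16443/91300.
Target odds = 0.8/0.2 = 4.
Need 1.5ⁿ ≥ 4 ÷ (16443/91300) = 365200/16443.
1.5⁷ = 17.0859375 falls short of 365200/16443 but 1.5⁸ = 25.62890625 reaches it, so n = 8.

8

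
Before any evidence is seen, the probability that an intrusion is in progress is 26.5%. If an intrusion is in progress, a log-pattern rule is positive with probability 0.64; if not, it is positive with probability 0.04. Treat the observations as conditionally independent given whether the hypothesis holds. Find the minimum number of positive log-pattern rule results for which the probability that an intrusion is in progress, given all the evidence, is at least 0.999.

Prior odds: 0.265 ÷ 0.735 = 53/147.
Likelihood ratio of a positive = 0.64/0.04 = 16.
Target odds: 0.999 ÷ 0.001 = 999.
Need (53/147) × 16ⁿ ≥ 999, i.e. 16ⁿ ≥ 146853/53.
16² = 256 falls short of 146853/53 but 16³ = 4096 reaches it, so n = 3.

3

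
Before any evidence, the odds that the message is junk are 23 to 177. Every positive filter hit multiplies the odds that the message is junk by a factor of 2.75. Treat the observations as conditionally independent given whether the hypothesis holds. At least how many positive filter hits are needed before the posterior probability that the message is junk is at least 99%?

7

Prior odds = 23/177.
Likelihood ratio per positive filter hit = 2.75.
Target odds: 0.99 ÷ 0.01 = 99.
Need (23/177) × 2.75ⁿ ≥ 99, i.e. 2.75ⁿ ≥ 17523/23.
2.75⁶ = 1771561/4096 falls short of 17523/23 but 2.75⁷ = 19487171/16384 reaches it, so n = 7.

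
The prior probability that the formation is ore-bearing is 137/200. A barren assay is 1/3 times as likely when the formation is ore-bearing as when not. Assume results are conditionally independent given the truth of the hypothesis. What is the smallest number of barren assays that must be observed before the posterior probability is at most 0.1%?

7

Prior odds = 0.685/0.315 = 137/63.
Likelihood ratio per barren assay = 1/3.
Target odds: 0.001 ÷ 0.999 = 1/999.
Require (1/3)ⁿ ≤ 1/999 ÷ (137/63) = 7/15207.
(1/3)⁶ = 1/729 is still above 7/15207 but (1/3)⁷ = 1/2187 is at or below it, so n = 7.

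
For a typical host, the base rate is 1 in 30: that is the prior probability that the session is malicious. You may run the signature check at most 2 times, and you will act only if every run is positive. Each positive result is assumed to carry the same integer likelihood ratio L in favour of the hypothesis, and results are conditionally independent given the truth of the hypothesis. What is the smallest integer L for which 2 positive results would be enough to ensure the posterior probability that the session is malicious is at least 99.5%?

76

Prior odds = (1/30)/(29/30) = 1/29.
Target odds = 0.995/0.005 = 199.
Need L² ≥ 199 ÷ (1/29) = 5771.
75² = 5625 < 5771 ≤ 5776 = 76², so L = 76.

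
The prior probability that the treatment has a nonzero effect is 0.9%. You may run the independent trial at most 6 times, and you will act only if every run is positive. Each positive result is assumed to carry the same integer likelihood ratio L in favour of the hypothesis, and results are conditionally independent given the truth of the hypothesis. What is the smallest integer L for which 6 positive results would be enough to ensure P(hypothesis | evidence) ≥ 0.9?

Prior odds = 0.009/0.991 = 9/991.
Target odds = 0.9/0.1 = 9.
Need L⁶ ≥ 9 ÷ (9/991) = 991.
3⁶ = 729 < 991 ≤ 4096 = 4⁶, so L = 4.

4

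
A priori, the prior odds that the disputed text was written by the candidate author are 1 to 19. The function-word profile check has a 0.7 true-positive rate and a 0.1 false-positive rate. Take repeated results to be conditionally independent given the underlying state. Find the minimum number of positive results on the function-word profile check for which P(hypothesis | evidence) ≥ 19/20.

Prior odds = 1/19.
Likelihood ratio of a positive result = 0.7/0.1 = 7.
Target posterior odds = 0.95/0.05 = 19.
Need (1/19) × 7ⁿ ≥ 19, i.e. 7ⁿ ≥ 361.
7³ = 343 falls short of 361 but 7⁴ = 2401 reaches it, so n = 4.

4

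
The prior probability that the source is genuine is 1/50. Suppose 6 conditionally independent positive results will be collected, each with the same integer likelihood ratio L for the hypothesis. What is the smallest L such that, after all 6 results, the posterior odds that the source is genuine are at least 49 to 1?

Prior odds = 0.02/0.98 = 1/49.
Target odds = 49.
Need L⁶ ≥ 49 ÷ (1/49) = 2401.
3⁶ = 729 < 2401 ≤ 4096 = 4⁶, so L = 4.

4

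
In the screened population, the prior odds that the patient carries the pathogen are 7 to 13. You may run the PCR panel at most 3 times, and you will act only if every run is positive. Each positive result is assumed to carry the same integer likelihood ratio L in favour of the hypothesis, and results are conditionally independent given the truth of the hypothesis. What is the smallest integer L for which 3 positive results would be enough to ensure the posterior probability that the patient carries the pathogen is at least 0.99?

6

Prior odds = 7/13.
Target odds = 0.99/0.01 = 99.
Need L³ ≥ 99 ÷ (7/13) = 1287/7.
5³ = 125 < 1287/7 ≤ 216 = 6³, so L = 6.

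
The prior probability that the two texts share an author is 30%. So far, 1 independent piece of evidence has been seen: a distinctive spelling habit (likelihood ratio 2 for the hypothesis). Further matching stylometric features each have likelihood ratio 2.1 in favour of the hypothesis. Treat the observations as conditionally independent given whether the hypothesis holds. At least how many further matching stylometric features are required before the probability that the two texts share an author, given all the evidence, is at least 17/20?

Prior odds = 0.3/0.7 = 3/7.
Bayes factor of the evidence already in hand = 2.
Odds after that evidence = (3/7) × 2 = 6/7.
Target odds = 0.85/0.15 = 17/3.
Need 2.1ⁿ ≥ 17/3 ÷ (6/7) = 119/18.
2.1² = 4.41 falls short of 119/18 but 2.1³ = 9.261 reaches it, so n = 3.

3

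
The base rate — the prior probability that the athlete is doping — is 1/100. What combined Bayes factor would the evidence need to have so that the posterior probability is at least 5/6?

Prior odds = 0.01/0.99 = 1/99.
Target odds = (5/6)/(1/6) = 5.
Required Bayes factor = 5 ÷ (1/99) = 495.

495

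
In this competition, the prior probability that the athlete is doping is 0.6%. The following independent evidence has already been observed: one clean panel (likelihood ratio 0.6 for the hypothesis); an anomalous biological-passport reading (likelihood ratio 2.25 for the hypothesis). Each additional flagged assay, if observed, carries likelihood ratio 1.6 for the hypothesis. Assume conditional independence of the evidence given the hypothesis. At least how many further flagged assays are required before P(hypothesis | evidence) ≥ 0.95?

17

Prior odds = 0.006/0.994 = 3/497.
Combined Bayes factor of the evidence already in hand = 0.6 × 2.25 = 1.35.
Odds after that evidence = (3/497) × 1.35 = 81/9940.
Target odds = 0.95/0.05 = 19.
Need 1.6ⁿ ≥ 19 ÷ (81/9940) = 188860/81.
1.6¹⁶ ≈1844.67 falls short of 188860/81 but 1.6¹⁷ ≈2951.48 reaches it, so n = 17.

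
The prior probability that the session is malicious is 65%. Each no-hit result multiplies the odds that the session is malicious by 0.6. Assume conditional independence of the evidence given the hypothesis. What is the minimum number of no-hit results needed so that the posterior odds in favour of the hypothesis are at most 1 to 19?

Prior odds = 0.65/0.35 = 13/7.
Likelihood ratio per no-hit result = 0.6.
Target odds = 1/19.
Require 0.6ⁿ ≤ 1/19 ÷ (13/7) = 7/247.
0.6⁶ = 729/15625 is still above 7/247 but 0.6⁷ = 2187/78125 is at or below it, so n = 7.

7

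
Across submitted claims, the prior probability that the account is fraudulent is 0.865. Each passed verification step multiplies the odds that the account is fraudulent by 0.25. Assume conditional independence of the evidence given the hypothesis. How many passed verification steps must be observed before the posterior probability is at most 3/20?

3

Prior odds: 0.865 ÷ 0.135 = 173/27.
Likelihood ratio per passed verification step = 0.25.
Target odds: 0.15 ÷ 0.85 = 3/17.
Need (173/27) × 0.25ⁿ ≤ 3/17, i.e. 0.25ⁿ ≤ 81/2941.
0.25² = 0.0625 is still above 81/2941 but 0.25³ = 0.015625 is at or below it, so n = 3.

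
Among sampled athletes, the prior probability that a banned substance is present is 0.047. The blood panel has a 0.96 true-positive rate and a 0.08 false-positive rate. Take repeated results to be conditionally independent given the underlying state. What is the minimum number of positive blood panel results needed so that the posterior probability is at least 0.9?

Prior odds: 0.047 ÷ 0.953 = 47/953.
Likelihood ratio of a positive result = 0.96/0.08 = 12.
Target odds: 0.9 ÷ 0.1 = 9.
Need (47/953) × 12ⁿ ≥ 9, i.e. 12ⁿ ≥ 8577/47.
12² = 144 falls short of 8577/47 but 12³ = 1728 reaches it, so n = 3.

3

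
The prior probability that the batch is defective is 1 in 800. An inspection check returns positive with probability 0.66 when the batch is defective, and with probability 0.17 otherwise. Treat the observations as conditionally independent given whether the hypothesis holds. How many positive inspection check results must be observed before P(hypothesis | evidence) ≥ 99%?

Prior odds = 0.00125/0.99875 = 1/799.
Likelihood ratio of a positive result = 0.66/0.17 = 66/17.
Target odds: 0.99 ÷ 0.01 = 99.
Need (1/799) × (66/17)ⁿ ≥ 99, i.e. (66/17)ⁿ ≥ 79101.
(66/17)⁸ ≈51613.1 falls short of 79101 but (66/17)⁹ ≈200380 reaches it, so n = 9.

9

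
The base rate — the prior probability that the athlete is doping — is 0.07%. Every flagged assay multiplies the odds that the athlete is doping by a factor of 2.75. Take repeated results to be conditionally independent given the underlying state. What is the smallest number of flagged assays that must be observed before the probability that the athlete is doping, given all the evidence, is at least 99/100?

12

Prior odds = 0.0007/0.9993 = 7/9993.
Likelihood ratio per flagged assay = 2.75.
Target posterior odds = 0.99/0.01 = 99.
Require 2.75ⁿ ≥ 99 ÷ (7/9993) = 989307/7.
2.75¹¹ ≈68023.6 falls short of 989307/7 but 2.75¹² ≈187065 reaches it, so n = 12.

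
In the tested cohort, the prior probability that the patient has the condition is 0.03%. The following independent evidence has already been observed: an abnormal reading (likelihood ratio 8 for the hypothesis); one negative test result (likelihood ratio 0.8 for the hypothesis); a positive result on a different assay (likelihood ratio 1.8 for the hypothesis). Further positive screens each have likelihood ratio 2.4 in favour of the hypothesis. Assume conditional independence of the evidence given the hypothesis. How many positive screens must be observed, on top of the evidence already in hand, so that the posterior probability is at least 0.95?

10

Prior odds = 0.0003/0.9997 = 3/9997.
Combined Bayes factor of the evidence already in hand = 8 × 0.8 × 1.8 = 11.52.
Odds after that evidence = (3/9997) × 11.52 = 864/249925.
Target odds = 0.95/0.05 = 19.
Need 2.4ⁿ ≥ 19 ÷ (864/249925) = 4748575/864.
2.4⁹ ≈2641.81 falls short of 4748575/864 but 2.4¹⁰ ≈6340.34 reaches it, so n = 10.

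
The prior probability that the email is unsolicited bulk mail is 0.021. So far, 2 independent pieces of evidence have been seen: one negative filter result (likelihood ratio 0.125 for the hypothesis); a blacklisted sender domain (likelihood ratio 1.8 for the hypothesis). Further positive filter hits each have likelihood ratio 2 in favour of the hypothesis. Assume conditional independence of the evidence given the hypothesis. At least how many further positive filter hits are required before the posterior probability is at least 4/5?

Prior odds = 0.021/0.979 = 21/979.
Combined Bayes factor of the evidence already in hand = 0.125 × 1.8 = 0.225.
Odds after that evidence = (21/979) × 0.225 = 189/39160.
Target odds = 0.8/0.2 = 4.
Need 2ⁿ ≥ 4 ÷ (189/39160) = 156640/189.
2⁹ = 512 falls short of 156640/189 but 2¹⁰ = 1024 reaches it, so n = 10.

10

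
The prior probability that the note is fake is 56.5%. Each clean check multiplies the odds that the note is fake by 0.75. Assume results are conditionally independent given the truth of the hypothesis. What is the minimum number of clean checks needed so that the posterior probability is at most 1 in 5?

Prior odds: 0.565 ÷ 0.435 = 113/87.
Likelihood ratio per clean check = 0.75.
Target posterior odds = 0.2/0.8 = 0.25.
Need (113/87) × 0.75ⁿ ≤ 0.25, i.e. 0.75ⁿ ≤ 87/452.
0.75⁵ = 243/1024 is still above 87/452 but 0.75⁶ = 729/4096 is at or below it, so n = 6.

6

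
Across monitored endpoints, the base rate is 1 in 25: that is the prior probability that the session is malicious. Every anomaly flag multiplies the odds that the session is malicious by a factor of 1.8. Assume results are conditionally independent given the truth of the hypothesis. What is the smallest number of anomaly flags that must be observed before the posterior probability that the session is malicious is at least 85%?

Prior odds: 0.04 ÷ 0.96 = 1/24.
Likelihood ratio per anomaly flag = 1.8.
Target odds: 0.85 ÷ 0.15 = 17/3.
Require 1.8ⁿ ≥ 17/3 ÷ (1/24) = 136.
1.8⁸ = 43046721/390625 falls short of 136 but 1.8⁹ = 387420489/1953125 reaches it, so n = 9.

9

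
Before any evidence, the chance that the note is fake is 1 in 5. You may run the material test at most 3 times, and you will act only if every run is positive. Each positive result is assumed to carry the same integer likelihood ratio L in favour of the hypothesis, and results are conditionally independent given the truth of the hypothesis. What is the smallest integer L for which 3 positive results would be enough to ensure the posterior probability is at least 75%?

3

Prior odds = 0.2/0.8 = 0.25.
Target odds = 0.75/0.25 = 3.
Need L³ ≥ 3 ÷ 0.25 = 12.
2³ = 8 < 12 ≤ 27 = 3³, so L = 3.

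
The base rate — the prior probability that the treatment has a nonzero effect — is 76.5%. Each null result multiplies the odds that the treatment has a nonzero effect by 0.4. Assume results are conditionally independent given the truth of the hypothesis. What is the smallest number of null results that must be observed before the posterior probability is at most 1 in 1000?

9

Prior odds = 0.765/0.235 = 153/47.
Likelihood ratio per null result = 0.4.
Target odds: 0.001 ÷ 0.999 = 1/999.
Need (153/47) × 0.4ⁿ ≤ 1/999, i.e. 0.4ⁿ ≤ 47/152847.
0.4⁸ = 256/390625 is still above 47/152847 but 0.4⁹ = 512/1953125 is at or below it, so n = 9.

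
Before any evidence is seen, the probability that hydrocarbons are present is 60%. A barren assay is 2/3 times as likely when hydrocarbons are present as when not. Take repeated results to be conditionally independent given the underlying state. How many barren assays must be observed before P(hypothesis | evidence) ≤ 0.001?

19

Prior odds = 0.6/0.4 = 1.5.
Likelihood ratio per barren assay = 2/3.
Target odds: 0.001 ÷ 0.999 = 1/999.
Need 1.5 × (2/3)ⁿ ≤ 1/999, i.e. (2/3)ⁿ ≤ 2/2997.
(2/3)¹⁸ = 262144/387420489 is still above 2/2997 but (2/3)¹⁹ ≈0.000451093 is at or below it, so n = 19.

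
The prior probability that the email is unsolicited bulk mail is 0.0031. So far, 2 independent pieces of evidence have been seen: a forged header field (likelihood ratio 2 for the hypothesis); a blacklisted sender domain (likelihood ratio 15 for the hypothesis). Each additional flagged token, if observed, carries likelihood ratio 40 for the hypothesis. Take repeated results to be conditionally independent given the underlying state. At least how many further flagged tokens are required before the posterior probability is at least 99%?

Prior odds = 0.0031/0.9969 = 31/9969.
Combined Bayes factor of the evidence already in hand = 2 × 15 = 30.
Odds after that evidence = (31/9969) × 30 = 310/3323.
Target odds = 0.99/0.01 = 99.
Need 40ⁿ ≥ 99 ÷ (310/3323) = 328977/310.
40¹ = 40 falls short of 328977/310 but 40² = 1600 reaches it, so n = 2.

2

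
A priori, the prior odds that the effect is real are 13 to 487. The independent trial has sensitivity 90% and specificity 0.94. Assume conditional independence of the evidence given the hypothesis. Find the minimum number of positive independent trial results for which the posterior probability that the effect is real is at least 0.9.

3

Prior odds = 13/487.
False-positive rate = 1 − 0.94 = 0.06; likelihood ratio of a positive = 0.9/0.06 = 15.
Target posterior odds = 0.9/0.1 = 9.
Need (13/487) × 15ⁿ ≥ 9, i.e. 15ⁿ ≥ 4383/13.
15² = 225 falls short of 4383/13 but 15³ = 3375 reaches it, so n = 3.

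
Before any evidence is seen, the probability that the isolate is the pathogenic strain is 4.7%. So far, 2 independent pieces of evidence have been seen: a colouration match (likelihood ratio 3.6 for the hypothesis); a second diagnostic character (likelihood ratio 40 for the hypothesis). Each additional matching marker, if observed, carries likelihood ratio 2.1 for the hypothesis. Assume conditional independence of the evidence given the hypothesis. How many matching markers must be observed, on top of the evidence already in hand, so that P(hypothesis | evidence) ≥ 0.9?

Prior odds = 0.047/0.953 = 47/953.
Combined Bayes factor of the evidence already in hand = 3.6 × 40 = 144.
Odds after that evidence = (47/953) × 144 = 6768/953.
Target odds = 0.9/0.1 = 9.
Need 2.1ⁿ ≥ 9 ÷ (6768/953) = 953/752.
2.1¹ = 2.1, which meets the required 953/752; so n = 1.

1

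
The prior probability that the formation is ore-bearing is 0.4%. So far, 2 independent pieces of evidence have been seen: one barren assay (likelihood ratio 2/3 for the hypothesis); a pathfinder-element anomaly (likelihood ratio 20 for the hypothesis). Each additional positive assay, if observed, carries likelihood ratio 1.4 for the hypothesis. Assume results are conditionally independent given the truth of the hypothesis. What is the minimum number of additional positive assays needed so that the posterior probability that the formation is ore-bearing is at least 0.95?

18

Prior odds = 0.004/0.996 = 1/249.
Combined Bayes factor of the evidence already in hand = (2/3) × 20 = 40/3.
Odds after that evidence = (1/249) × 40/3 = 40/747.
Target odds = 0.95/0.05 = 19.
Need 1.4ⁿ ≥ 19 ÷ (40/747) = 354.825.
1.4¹⁷ ≈304.913 falls short of 354.825 but 1.4¹⁸ ≈426.879 reaches it, so n = 18.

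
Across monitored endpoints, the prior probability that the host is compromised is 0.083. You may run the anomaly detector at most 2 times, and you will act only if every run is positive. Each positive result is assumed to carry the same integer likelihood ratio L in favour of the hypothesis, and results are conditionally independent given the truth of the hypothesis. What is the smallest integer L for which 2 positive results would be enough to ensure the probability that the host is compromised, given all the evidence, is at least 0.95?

15

Prior odds = 0.083/0.917 = 83/917.
Target odds = 0.95/0.05 = 19.
Need L² ≥ 19 ÷ (83/917) = 17423/83.
14² = 196 < 17423/83 ≤ 225 = 15², so L = 15.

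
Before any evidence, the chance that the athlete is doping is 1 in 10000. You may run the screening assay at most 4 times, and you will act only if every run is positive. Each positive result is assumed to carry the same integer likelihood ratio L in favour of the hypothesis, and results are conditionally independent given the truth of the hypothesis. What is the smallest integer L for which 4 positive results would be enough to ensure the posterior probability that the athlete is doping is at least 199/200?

38

Prior odds = 0.0001/0.9999 = 1/9999.
Target odds = 0.995/0.005 = 199.
Need L⁴ ≥ 199 ÷ (1/9999) = 1989801.
37⁴ = 1874161 < 1989801 ≤ 2085136 = 38⁴, so L = 38.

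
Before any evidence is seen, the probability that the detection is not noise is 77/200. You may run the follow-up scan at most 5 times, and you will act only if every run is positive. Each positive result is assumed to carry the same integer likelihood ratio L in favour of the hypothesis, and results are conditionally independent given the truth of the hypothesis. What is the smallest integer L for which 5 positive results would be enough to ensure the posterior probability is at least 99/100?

Prior odds = 0.385/0.615 = 77/123.
Target odds = 0.99/0.01 = 99.
Need L⁵ ≥ 99 ÷ (77/123) = 1107/7.
2⁵ = 32 < 1107/7 ≤ 243 = 3⁵, so L = 3.

3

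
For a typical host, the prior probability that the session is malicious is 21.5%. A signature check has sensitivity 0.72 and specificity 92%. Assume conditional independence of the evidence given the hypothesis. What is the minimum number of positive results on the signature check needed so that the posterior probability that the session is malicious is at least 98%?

3

Prior odds = 0.215/0.785 = 43/157.
False-positive rate = 1 − 0.92 = 0.08; likelihood ratio of a positive = 0.72/0.08 = 9.
Target posterior odds = 0.98/0.02 = 49.
Need (43/157) × 9ⁿ ≥ 49, i.e. 9ⁿ ≥ 7693/43.
9² = 81 falls short of 7693/43 but 9³ = 729 reaches it, so n = 3.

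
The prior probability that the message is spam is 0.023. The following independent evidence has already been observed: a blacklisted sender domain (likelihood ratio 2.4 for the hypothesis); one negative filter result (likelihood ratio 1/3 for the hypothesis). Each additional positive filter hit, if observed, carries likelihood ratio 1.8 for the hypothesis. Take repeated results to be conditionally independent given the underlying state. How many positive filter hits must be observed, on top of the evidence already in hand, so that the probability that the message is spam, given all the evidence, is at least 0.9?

11

Prior odds = 0.023/0.977 = 23/977.
Combined Bayes factor of the evidence already in hand = 2.4 × (1/3) = 0.8.
Odds after that evidence = (23/977) × 0.8 = 92/4885.
Target odds = 0.9/0.1 = 9.
Need 1.8ⁿ ≥ 9 ÷ (92/4885) = 43965/92.
1.8¹⁰ ≈357.047 falls short of 43965/92 but 1.8¹¹ ≈642.684 reaches it, so n = 11.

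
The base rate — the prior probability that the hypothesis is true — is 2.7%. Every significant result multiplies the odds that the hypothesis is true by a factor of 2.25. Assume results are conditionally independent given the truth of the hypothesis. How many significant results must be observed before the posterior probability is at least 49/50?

10

Prior odds = 0.027/0.973 = 27/973.
Likelihood ratio per significant result = 2.25.
Target odds: 0.98 ÷ 0.02 = 49.
Need (27/973) × 2.25ⁿ ≥ 49, i.e. 2.25ⁿ ≥ 47677/27.
2.25⁹ = 387420489/262144 falls short of 47677/27 but 2.25¹⁰ ≈3325.26 reaches it, so n = 10.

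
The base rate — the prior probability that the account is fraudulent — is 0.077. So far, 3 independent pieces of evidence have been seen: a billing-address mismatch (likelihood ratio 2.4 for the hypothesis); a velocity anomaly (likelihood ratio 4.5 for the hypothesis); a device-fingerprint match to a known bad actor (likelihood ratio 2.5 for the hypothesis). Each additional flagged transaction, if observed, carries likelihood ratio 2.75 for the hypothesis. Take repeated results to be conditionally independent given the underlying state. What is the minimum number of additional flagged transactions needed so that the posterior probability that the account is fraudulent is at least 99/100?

Prior odds = 0.077/0.923 = 77/923.
Combined Bayes factor of the evidence already in hand = 2.4 × 4.5 × 2.5 = 27.
Odds after that evidence = (77/923) × 27 = 2079/923.
Target odds = 0.99/0.01 = 99.
Need 2.75ⁿ ≥ 99 ÷ (2079/923) = 923/21.
2.75³ = 20.796875 falls short of 923/21 but 2.75⁴ = 57.19140625 reaches it, so n = 4.

4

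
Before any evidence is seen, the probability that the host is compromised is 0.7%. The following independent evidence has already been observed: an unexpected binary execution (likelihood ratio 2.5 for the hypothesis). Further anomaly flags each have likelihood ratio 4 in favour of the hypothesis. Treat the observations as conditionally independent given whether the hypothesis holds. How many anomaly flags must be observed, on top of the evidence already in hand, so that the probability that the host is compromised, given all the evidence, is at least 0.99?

7

Prior odds = 0.007/0.993 = 7/993.
Bayes factor of the evidence already in hand = 2.5.
Odds after that evidence = (7/993) × 2.5 = 35/1986.
Target odds = 0.99/0.01 = 99.
Need 4ⁿ ≥ 99 ÷ (35/1986) = 196614/35.
4⁶ = 4096 falls short of 196614/35 but 4⁷ = 16384 reaches it, so n = 7.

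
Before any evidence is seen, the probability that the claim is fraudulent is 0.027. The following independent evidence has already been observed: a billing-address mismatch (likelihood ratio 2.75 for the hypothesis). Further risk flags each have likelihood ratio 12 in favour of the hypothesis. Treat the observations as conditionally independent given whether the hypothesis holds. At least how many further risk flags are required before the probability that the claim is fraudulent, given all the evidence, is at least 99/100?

3

Prior odds = 0.027/0.973 = 27/973.
Bayes factor of the evidence already in hand = 2.75.
Odds after that evidence = (27/973) × 2.75 = 297/3892.
Target odds = 0.99/0.01 = 99.
Need 12ⁿ ≥ 99 ÷ (297/3892) = 3892/3.
12² = 144 falls short of 3892/3 but 12³ = 1728 reaches it, so n = 3.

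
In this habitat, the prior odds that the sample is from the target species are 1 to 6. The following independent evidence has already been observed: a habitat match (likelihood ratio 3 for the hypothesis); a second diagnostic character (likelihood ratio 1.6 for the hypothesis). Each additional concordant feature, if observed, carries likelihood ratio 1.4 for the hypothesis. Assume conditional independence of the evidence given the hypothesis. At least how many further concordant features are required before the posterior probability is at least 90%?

Prior odds = 1/6.
Combined Bayes factor of the evidence already in hand = 3 × 1.6 = 4.8.
Odds after that evidence = (1/6) × 4.8 = 0.8.
Target odds = 0.9/0.1 = 9.
Need 1.4ⁿ ≥ 9 ÷ 0.8 = 11.25.
1.4⁷ = 823543/78125 falls short of 11.25 but 1.4⁸ = 5764801/390625 reaches it, so n = 8.

8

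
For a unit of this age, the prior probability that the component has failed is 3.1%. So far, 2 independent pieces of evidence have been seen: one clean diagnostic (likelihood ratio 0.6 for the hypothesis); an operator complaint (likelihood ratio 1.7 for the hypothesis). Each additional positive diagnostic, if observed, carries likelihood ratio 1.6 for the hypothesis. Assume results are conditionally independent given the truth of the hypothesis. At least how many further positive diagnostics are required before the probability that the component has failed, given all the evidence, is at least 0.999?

22

Prior odds = 0.031/0.969 = 31/969.
Combined Bayes factor of the evidence already in hand = 0.6 × 1.7 = 1.02.
Odds after that evidence = (31/969) × 1.02 = 31/950.
Target odds = 0.999/0.001 = 999.
Need 1.6ⁿ ≥ 999 ÷ (31/950) = 949050/31.
1.6²¹ ≈19342.8 falls short of 949050/31 but 1.6²² ≈30948.5 reaches it, so n = 22.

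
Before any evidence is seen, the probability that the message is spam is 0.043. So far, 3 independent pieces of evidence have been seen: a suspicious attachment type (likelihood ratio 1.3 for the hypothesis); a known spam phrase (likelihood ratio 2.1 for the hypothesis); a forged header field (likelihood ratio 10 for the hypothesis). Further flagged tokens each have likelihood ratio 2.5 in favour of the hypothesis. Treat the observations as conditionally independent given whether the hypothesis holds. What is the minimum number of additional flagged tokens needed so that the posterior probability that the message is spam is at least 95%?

Prior odds = 0.043/0.957 = 43/957.
Combined Bayes factor of the evidence already in hand = 1.3 × 2.1 × 10 = 27.3.
Odds after that evidence = (43/957) × 27.3 = 3913/3190.
Target odds = 0.95/0.05 = 19.
Need 2.5ⁿ ≥ 19 ÷ (3913/3190) = 60610/3913.
2.5² = 6.25 falls short of 60610/3913 but 2.5³ = 15.625 reaches it, so n = 3.

3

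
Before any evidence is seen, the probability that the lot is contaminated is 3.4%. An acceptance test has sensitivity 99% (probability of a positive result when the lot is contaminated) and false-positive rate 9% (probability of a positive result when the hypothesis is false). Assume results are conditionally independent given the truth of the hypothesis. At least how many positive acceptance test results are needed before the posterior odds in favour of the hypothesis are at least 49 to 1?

4

Prior odds: 0.034 ÷ 0.966 = 17/483.
Likelihood ratio of a positive result = 0.99/0.09 = 11.
Target odds = 49.
Require 11ⁿ ≥ 49 ÷ (17/483) = 23667/17.
11³ = 1331 falls short of 23667/17 but 11⁴ = 14641 reaches it, so n = 4.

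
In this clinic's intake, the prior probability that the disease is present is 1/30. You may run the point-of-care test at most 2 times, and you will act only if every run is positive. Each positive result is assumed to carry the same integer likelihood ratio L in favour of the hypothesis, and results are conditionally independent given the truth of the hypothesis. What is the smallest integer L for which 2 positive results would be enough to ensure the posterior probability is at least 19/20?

24

Prior odds = (1/30)/(29/30) = 1/29.
Target odds = 0.95/0.05 = 19.
Need L² ≥ 19 ÷ (1/29) = 551.
23² = 529 < 551 ≤ 576 = 24², so L = 24.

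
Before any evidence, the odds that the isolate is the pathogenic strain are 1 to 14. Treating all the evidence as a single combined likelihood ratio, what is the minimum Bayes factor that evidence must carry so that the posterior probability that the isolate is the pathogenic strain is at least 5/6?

Prior odds = 1/14.
Target odds = (5/6)/(1/6) = 5.
Required Bayes factor = 5 ÷ (1/14) = 70.

70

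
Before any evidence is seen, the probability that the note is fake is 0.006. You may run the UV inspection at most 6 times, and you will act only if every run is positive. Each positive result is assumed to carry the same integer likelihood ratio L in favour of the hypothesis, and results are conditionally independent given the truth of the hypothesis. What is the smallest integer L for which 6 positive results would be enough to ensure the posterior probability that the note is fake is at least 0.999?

Prior odds = 0.006/0.994 = 3/497.
Target odds = 0.999/0.001 = 999.
Need L⁶ ≥ 999 ÷ (3/497) = 165501.
7⁶ = 117649 < 165501 ≤ 262144 = 8⁶, so L = 8.

8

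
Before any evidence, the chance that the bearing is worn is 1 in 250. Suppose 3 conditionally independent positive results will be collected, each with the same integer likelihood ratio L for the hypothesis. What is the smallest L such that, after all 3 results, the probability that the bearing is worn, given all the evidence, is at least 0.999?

63

Prior odds = 0.004/0.996 = 1/249.
Target odds = 0.999/0.001 = 999.
Need L³ ≥ 999 ÷ (1/249) = 248751.
62³ = 238328 < 248751 ≤ 250047 = 63³, so L = 63.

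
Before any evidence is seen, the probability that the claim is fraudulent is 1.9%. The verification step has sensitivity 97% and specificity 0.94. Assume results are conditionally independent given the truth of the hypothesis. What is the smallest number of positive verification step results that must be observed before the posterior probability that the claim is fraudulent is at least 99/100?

4

Prior odds: 0.019 ÷ 0.981 = 19/981.
False-positive rate = 1 − 0.94 = 0.06; likelihood ratio of a positive = 0.97/0.06 = 97/6.
Target odds: 0.99 ÷ 0.01 = 99.
Require (97/6)ⁿ ≥ 99 ÷ (19/981) = 97119/19.
(97/6)³ = 912673/216 falls short of 97119/19 but (97/6)⁴ = 88529281/1296 reaches it, so n = 4.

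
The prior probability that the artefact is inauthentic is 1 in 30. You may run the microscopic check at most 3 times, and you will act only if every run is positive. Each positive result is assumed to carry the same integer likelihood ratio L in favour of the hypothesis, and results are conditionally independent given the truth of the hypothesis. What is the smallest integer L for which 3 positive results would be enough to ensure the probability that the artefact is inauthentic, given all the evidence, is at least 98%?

12

Prior odds = (1/30)/(29/30) = 1/29.
Target odds = 0.98/0.02 = 49.
Need L³ ≥ 49 ÷ (1/29) = 1421.
11³ = 1331 < 1421 ≤ 1728 = 12³, so L = 12.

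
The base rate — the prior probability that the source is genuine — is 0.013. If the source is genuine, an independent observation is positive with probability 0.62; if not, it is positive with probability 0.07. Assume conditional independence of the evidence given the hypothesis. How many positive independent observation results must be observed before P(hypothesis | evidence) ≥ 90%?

Prior odds: 0.013 ÷ 0.987 = 13/987.
Likelihood ratio of a positive = 0.62/0.07 = 62/7.
Target odds: 0.9 ÷ 0.1 = 9.
Require (62/7)ⁿ ≥ 9 ÷ (13/987) = 8883/13.
(62/7)² = 3844/49 falls short of 8883/13 but (62/7)³ = 238328/343 reaches it, so n = 3.

3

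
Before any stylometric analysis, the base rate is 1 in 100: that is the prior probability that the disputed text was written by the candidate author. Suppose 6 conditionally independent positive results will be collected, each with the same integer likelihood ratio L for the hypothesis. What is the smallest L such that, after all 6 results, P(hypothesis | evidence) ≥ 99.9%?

7

Prior odds = 0.01/0.99 = 1/99.
Target odds = 0.999/0.001 = 999.
Need L⁶ ≥ 999 ÷ (1/99) = 98901.
6⁶ = 46656 < 98901 ≤ 117649 = 7⁶, so L = 7.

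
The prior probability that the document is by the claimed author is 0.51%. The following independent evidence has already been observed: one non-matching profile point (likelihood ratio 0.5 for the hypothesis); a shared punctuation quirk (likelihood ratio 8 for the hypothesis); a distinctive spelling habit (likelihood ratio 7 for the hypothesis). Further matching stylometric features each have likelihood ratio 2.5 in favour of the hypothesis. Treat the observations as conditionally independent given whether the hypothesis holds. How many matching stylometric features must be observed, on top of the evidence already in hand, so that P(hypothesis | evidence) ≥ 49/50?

7

Prior odds = 0.0051/0.9949 = 51/9949.
Combined Bayes factor of the evidence already in hand = 0.5 × 8 × 7 = 28.
Odds after that evidence = (51/9949) × 28 = 1428/9949.
Target odds = 0.98/0.02 = 49.
Need 2.5ⁿ ≥ 49 ÷ (1428/9949) = 69643/204.
2.5⁶ = 244.140625 falls short of 69643/204 but 2.5⁷ = 610.3515625 reaches it, so n = 7.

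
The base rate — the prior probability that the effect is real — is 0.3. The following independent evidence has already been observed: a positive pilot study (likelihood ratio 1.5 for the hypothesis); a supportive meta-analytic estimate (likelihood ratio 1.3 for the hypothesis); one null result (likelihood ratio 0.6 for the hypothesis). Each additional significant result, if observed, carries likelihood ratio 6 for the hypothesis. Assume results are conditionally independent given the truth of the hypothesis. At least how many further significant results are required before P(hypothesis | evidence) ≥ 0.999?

5

Prior odds = 0.3/0.7 = 3/7.
Combined Bayes factor of the evidence already in hand = 1.5 × 1.3 × 0.6 = 1.17.
Odds after that evidence = (3/7) × 1.17 = 351/700.
Target odds = 0.999/0.001 = 999.
Need 6ⁿ ≥ 999 ÷ (351/700) = 25900/13.
6⁴ = 1296 falls short of 25900/13 but 6⁵ = 7776 reaches it, so n = 5.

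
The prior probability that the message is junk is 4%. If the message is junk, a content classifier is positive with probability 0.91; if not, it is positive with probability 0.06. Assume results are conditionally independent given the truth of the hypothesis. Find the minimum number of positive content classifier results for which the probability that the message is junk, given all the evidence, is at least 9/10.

2

Prior odds = 0.04/0.96 = 1/24.
Likelihood ratio of a positive = 0.91/0.06 = 91/6.
Target odds: 0.9 ÷ 0.1 = 9.
Need (1/24) × (91/6)ⁿ ≥ 9, i.e. (91/6)ⁿ ≥ 216.
(91/6)¹ = 91/6 falls short of 216 but (91/6)² = 8281/36 reaches it, so n = 2.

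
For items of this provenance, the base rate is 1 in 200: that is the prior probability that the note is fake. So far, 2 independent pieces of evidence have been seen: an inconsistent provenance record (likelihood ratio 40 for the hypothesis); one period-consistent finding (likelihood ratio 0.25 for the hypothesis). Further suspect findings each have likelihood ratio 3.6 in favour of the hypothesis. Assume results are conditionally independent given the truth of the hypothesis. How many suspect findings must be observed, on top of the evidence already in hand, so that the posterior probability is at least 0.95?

5

Prior odds = 0.005/0.995 = 1/199.
Combined Bayes factor of the evidence already in hand = 40 × 0.25 = 10.
Odds after that evidence = (1/199) × 10 = 10/199.
Target odds = 0.95/0.05 = 19.
Need 3.6ⁿ ≥ 19 ÷ (10/199) = 378.1.
3.6⁴ = 167.9616 falls short of 378.1 but 3.6⁵ = 604.66176 reaches it, so n = 5.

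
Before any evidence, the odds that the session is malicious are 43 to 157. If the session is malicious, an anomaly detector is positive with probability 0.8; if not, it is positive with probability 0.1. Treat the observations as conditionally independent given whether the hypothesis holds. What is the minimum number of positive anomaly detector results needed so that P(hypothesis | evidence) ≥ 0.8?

Prior odds = 43/157.
Likelihood ratio of a positive = 0.8/0.1 = 8.
Target posterior odds = 0.8/0.2 = 4.
Need (43/157) × 8ⁿ ≥ 4, i.e. 8ⁿ ≥ 628/43.
8¹ = 8 falls short of 628/43 but 8² = 64 reaches it, so n = 2.

2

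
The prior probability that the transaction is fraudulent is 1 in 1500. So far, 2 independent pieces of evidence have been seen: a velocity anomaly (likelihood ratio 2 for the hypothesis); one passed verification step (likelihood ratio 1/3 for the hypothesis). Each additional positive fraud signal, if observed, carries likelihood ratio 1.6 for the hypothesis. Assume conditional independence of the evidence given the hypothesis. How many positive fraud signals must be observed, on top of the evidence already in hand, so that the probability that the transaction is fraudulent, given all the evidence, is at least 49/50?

25

Prior odds = (1/1500)/(1499/1500) = 1/1499.
Combined Bayes factor of the evidence already in hand = 2 × (1/3) = 2/3.
Odds after that evidence = (1/1499) × 2/3 = 2/4497.
Target odds = 0.98/0.02 = 49.
Need 1.6ⁿ ≥ 49 ÷ (2/4497) = 110176.5.
1.6²⁴ ≈79228.2 falls short of 110176.5 but 1.6²⁵ ≈126765 reaches it, so n = 25.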